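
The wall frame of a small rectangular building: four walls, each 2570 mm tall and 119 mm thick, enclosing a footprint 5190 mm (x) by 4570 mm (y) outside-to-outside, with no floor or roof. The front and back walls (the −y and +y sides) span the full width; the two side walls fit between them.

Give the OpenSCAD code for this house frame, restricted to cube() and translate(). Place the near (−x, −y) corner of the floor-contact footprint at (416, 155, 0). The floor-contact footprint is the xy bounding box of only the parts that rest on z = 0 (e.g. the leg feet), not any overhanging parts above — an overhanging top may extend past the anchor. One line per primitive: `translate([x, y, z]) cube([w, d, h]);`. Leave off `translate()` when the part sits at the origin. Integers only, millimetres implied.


translate([416, 155, 0]) cube([5190, 119, 2570]);
translate([416, 4606, 0]) cube([5190, 119, 2570]);
translate([416, 274, 0]) cube([119, 4332, 2570]);
translate([5487, 274, 0]) cube([119, 4332, 2570]);


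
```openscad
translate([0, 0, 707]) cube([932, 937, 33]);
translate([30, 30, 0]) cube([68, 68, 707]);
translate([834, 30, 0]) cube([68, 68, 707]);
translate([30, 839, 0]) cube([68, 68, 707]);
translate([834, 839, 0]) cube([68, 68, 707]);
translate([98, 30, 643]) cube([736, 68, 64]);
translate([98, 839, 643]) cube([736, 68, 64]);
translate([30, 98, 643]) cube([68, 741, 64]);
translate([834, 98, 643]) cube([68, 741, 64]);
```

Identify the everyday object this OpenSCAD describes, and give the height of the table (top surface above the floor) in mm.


A table. The table height is 740 mm.

A 932×937×33 slab sits at z = 707 on four 68 mm square posts — a table. The top surface is at 707 + 33 = 740 mm.


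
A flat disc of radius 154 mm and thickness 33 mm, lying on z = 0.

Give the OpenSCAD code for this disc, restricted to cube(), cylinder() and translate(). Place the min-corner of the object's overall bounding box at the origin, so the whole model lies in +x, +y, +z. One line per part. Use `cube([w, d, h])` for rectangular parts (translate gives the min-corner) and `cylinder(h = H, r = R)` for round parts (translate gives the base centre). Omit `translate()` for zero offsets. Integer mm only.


translate([154, 154, 0]) cylinder(h = 33, r = 154);


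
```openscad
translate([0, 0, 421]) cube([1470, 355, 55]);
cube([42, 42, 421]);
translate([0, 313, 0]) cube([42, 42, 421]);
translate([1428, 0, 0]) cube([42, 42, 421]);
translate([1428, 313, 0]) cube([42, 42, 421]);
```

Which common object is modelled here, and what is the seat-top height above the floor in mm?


A bench. The seat-top height is 476 mm.

A long slab on four corner posts — a bench. The slab sits at z = 421 with thickness 55, so the top is 421 + 55 = 476 mm.


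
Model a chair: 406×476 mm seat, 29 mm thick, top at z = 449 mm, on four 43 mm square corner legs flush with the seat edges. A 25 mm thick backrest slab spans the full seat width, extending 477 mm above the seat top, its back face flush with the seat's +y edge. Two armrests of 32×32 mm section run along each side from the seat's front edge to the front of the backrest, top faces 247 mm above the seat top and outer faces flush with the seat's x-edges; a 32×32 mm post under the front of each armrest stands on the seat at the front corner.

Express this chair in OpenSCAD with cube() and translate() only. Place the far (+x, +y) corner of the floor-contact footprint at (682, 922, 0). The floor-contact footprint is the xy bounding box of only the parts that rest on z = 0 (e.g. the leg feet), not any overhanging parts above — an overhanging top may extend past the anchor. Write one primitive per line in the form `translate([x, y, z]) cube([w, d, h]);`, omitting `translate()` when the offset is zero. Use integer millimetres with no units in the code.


translate([276, 446, 420]) cube([406, 476, 29]);
translate([276, 446, 0]) cube([43, 43, 420]);
translate([639, 446, 0]) cube([43, 43, 420]);
translate([276, 879, 0]) cube([43, 43, 420]);
translate([639, 879, 0]) cube([43, 43, 420]);
translate([276, 897, 449]) cube([406, 25, 477]);
translate([276, 446, 664]) cube([32, 451, 32]);
translate([650, 446, 664]) cube([32, 451, 32]);
translate([276, 446, 449]) cube([32, 32, 215]);
translate([650, 446, 449]) cube([32, 32, 215]);


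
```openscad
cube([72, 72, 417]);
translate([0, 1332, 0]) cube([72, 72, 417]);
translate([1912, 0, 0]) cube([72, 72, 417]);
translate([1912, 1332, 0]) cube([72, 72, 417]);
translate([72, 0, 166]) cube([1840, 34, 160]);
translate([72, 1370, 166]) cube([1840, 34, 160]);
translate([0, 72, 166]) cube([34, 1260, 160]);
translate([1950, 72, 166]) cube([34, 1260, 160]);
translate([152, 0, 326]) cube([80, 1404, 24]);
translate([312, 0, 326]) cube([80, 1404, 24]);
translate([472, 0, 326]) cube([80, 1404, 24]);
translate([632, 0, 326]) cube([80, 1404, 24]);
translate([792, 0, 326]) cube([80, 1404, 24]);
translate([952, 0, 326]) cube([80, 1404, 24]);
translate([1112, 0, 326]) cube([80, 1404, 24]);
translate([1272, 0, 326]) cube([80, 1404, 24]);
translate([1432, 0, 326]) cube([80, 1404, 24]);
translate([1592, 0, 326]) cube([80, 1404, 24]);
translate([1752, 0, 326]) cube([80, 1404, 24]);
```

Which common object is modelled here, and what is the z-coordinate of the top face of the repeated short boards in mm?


A bed frame. The slat-top height is 350 mm.

Four posts, four rails, and a row of slats — a bed frame. Slats sit on the rails at z = 166 + 160 = 326; with slat thickness 24, the top is 350 mm.


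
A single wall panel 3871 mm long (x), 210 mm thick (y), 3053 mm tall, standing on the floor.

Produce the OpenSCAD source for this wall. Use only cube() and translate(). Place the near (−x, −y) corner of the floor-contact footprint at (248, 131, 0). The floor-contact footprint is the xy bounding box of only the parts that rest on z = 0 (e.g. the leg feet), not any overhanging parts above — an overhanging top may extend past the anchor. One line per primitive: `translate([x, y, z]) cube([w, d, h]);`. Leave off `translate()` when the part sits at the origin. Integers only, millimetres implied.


translate([248, 131, 0]) cube([3871, 210, 3053]);


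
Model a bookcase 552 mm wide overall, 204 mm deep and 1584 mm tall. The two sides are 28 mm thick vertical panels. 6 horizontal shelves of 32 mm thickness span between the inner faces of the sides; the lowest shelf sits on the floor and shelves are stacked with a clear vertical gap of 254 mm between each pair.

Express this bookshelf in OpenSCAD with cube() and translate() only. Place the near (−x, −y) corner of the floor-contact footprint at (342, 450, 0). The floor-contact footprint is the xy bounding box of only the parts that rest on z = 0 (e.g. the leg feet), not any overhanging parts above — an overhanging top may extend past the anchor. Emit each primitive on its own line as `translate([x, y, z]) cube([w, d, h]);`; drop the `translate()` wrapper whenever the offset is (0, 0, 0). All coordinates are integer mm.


translate([342, 450, 0]) cube([28, 204, 1584]);
translate([866, 450, 0]) cube([28, 204, 1584]);
translate([370, 450, 0]) cube([496, 204, 32]);
translate([370, 450, 286]) cube([496, 204, 32]);
translate([370, 450, 572]) cube([496, 204, 32]);
translate([370, 450, 858]) cube([496, 204, 32]);
translate([370, 450, 1144]) cube([496, 204, 32]);
translate([370, 450, 1430]) cube([496, 204, 32]);


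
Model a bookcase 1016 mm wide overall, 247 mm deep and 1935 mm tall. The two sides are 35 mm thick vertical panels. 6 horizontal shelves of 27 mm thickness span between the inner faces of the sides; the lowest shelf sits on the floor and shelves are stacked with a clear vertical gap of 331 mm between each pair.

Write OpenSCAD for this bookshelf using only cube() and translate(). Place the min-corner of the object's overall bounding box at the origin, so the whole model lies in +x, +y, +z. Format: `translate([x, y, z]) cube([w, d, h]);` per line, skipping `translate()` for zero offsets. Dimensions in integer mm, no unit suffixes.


cube([35, 247, 1935]);
translate([981, 0, 0]) cube([35, 247, 1935]);
translate([35, 0, 0]) cube([946, 247, 27]);
translate([35, 0, 358]) cube([946, 247, 27]);
translate([35, 0, 716]) cube([946, 247, 27]);
translate([35, 0, 1074]) cube([946, 247, 27]);
translate([35, 0, 1432]) cube([946, 247, 27]);
translate([35, 0, 1790]) cube([946, 247, 27]);


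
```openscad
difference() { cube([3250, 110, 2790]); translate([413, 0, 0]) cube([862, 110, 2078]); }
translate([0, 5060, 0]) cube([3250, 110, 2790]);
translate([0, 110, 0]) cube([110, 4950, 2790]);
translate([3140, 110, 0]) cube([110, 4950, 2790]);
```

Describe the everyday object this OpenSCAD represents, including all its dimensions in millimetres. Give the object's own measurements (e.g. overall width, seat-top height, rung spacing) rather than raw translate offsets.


A single room: four walls, each 2790 mm tall and 110 mm thick, enclosing an outside footprint 3250×5170 mm (x × y), no floor or roof. The front and back walls (−y and +y sides) run the full x-width; the side walls fit between their inner faces. A door opening 862 mm wide and 2078 mm tall is cut through the front wall from the floor up, its −x edge 413 mm from the wall's −x end.


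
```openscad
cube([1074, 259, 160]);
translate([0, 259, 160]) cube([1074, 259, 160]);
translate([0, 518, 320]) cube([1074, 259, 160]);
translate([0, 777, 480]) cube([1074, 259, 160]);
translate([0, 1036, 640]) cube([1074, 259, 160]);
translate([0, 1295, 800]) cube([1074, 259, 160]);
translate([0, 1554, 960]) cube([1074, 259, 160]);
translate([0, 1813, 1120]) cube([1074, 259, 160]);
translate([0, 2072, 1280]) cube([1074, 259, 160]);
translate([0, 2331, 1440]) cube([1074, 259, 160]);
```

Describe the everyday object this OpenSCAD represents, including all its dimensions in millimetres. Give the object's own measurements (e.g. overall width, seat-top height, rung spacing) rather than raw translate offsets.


A straight staircase of 10 solid steps. Each step is 1074 mm wide (x), 259 mm deep (y, the going) and 160 mm tall (the rise). The first step rests on the floor; each subsequent step sits one going further in +y and one rise higher in +z, directly behind and above the previous step with no overlap.


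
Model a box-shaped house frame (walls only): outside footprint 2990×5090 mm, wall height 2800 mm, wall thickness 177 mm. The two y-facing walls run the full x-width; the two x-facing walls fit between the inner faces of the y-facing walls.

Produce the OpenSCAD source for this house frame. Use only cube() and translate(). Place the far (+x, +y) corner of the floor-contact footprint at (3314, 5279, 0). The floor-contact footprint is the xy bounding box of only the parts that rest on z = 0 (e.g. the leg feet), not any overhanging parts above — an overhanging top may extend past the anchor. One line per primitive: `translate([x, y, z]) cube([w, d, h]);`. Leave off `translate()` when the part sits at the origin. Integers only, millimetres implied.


translate([324, 189, 0]) cube([2990, 177, 2800]);
translate([324, 5102, 0]) cube([2990, 177, 2800]);
translate([324, 366, 0]) cube([177, 4736, 2800]);
translate([3137, 366, 0]) cube([177, 4736, 2800]);


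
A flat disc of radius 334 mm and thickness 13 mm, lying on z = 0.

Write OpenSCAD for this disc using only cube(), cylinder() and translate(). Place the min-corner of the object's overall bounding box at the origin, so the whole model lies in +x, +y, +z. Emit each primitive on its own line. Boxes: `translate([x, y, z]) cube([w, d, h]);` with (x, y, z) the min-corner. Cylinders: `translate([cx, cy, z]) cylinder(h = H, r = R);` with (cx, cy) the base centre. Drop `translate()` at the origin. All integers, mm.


translate([334, 334, 0]) cylinder(h = 13, r = 334);


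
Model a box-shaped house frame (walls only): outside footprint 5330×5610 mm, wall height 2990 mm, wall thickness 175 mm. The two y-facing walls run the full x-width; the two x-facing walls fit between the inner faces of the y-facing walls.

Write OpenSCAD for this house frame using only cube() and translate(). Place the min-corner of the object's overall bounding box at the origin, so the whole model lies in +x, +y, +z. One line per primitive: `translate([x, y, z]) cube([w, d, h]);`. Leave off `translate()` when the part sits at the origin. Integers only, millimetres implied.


cube([5330, 175, 2990]);
translate([0, 5435, 0]) cube([5330, 175, 2990]);
translate([0, 175, 0]) cube([175, 5260, 2990]);
translate([5155, 175, 0]) cube([175, 5260, 2990]);


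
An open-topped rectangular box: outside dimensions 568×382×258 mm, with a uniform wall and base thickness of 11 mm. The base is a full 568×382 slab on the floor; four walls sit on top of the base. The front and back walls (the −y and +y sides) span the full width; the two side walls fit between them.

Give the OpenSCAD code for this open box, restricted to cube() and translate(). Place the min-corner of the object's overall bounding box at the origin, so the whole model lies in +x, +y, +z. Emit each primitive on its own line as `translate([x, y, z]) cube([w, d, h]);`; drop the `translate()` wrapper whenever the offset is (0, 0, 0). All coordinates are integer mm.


cube([568, 382, 11]);
translate([0, 0, 11]) cube([568, 11, 247]);
translate([0, 371, 11]) cube([568, 11, 247]);
translate([0, 11, 11]) cube([11, 360, 247]);
translate([557, 11, 11]) cube([11, 360, 247]);


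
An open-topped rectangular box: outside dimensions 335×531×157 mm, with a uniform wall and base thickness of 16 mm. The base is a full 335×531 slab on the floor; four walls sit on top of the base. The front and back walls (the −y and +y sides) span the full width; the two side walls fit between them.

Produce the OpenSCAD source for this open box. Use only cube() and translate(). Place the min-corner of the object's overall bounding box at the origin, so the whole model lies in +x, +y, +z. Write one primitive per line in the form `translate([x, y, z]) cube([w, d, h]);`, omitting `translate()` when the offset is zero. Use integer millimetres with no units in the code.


cube([335, 531, 16]);
translate([0, 0, 16]) cube([335, 16, 141]);
translate([0, 515, 16]) cube([335, 16, 141]);
translate([0, 16, 16]) cube([16, 499, 141]);
translate([319, 16, 16]) cube([16, 499, 141]);


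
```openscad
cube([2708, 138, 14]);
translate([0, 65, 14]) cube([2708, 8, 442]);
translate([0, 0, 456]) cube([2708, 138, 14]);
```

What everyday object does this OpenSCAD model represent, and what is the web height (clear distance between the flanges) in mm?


An I-beam. The web height is 442 mm.

Two wide flanges with a thin centred web — an I-beam. Overall 470 mm minus two 14 mm flanges gives a web of 470 − 2·14 = 442 mm.


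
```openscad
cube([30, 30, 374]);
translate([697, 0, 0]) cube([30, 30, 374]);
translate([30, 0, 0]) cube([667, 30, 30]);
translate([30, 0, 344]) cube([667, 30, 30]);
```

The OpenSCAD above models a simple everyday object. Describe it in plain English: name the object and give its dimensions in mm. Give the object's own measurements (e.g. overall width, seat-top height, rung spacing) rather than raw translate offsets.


A rectangular picture frame lying in the x–z plane (depth along y). The opening is 667 mm wide (x) by 314 mm tall (z), surrounded by a border 30 mm wide on all four sides. The frame is 30 mm deep and is made of two full-height vertical stiles with two horizontal rails fitted between them.


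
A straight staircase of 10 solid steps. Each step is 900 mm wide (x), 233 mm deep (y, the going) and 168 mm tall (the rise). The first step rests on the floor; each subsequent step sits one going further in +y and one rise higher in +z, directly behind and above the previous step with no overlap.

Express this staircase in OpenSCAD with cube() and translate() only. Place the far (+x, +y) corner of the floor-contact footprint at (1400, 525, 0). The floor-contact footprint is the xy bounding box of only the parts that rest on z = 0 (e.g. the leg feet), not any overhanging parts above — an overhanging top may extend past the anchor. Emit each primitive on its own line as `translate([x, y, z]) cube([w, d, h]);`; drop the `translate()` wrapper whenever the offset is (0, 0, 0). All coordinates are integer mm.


translate([500, 292, 0]) cube([900, 233, 168]);
translate([500, 525, 168]) cube([900, 233, 168]);
translate([500, 758, 336]) cube([900, 233, 168]);
translate([500, 991, 504]) cube([900, 233, 168]);
translate([500, 1224, 672]) cube([900, 233, 168]);
translate([500, 1457, 840]) cube([900, 233, 168]);
translate([500, 1690, 1008]) cube([900, 233, 168]);
translate([500, 1923, 1176]) cube([900, 233, 168]);
translate([500, 2156, 1344]) cube([900, 233, 168]);
translate([500, 2389, 1512]) cube([900, 233, 168]);


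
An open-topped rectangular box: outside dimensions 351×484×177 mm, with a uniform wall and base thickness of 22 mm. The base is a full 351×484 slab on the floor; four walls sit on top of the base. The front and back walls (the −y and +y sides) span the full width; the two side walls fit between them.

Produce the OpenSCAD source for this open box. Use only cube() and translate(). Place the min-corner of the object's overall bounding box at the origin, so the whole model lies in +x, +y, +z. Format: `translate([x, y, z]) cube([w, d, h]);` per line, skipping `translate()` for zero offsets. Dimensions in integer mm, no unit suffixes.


cube([351, 484, 22]);
translate([0, 0, 22]) cube([351, 22, 155]);
translate([0, 462, 22]) cube([351, 22, 155]);
translate([0, 22, 22]) cube([22, 440, 155]);
translate([329, 22, 22]) cube([22, 440, 155]);


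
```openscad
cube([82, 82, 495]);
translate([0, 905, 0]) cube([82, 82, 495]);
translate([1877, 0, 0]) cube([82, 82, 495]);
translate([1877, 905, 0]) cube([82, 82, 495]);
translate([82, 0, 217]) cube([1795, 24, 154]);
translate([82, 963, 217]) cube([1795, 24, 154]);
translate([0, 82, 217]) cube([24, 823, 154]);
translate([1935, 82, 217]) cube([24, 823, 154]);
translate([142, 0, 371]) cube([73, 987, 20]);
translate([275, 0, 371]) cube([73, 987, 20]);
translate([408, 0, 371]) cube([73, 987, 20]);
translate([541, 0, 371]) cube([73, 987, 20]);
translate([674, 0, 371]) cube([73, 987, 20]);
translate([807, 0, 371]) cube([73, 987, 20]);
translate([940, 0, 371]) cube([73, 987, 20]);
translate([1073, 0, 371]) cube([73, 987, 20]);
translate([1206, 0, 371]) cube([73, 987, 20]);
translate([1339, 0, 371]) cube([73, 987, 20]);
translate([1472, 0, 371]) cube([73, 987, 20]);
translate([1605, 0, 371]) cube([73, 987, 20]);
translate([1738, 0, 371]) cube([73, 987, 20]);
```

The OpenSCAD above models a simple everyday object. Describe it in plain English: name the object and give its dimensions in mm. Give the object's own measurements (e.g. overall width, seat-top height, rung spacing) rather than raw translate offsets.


A bed frame 1959 mm long (x) by 987 mm wide (y). Four 82×82 mm corner posts, 495 mm tall, at the corners of the footprint. Four rails of 24 mm thickness and 154 mm height run between adjacent posts with their undersides at z = 217 mm, their outer faces flush with the outside of the frame (the two x-running rails run between the posts' inner faces; the two y-running rails run between the posts' inner faces). 13 slats, each 73 mm wide (x) and 20 mm thick, lie across the top of the two x-running rails, running the full 987 mm width of the frame in y; along x they sit between the end posts with a 60 mm gap after the −x posts and between neighbouring slats, leaving 66 mm before the +x posts.


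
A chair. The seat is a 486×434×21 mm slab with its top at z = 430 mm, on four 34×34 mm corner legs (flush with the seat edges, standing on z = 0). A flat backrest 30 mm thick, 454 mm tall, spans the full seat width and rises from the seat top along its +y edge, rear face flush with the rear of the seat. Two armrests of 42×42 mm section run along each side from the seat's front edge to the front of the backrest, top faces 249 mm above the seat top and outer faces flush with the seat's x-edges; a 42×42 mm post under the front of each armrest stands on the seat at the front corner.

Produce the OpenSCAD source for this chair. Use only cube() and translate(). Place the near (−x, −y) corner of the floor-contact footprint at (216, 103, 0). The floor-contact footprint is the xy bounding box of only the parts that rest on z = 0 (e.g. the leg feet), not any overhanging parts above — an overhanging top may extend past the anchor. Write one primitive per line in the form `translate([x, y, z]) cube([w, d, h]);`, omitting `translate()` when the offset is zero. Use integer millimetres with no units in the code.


translate([216, 103, 409]) cube([486, 434, 21]);
translate([216, 103, 0]) cube([34, 34, 409]);
translate([668, 103, 0]) cube([34, 34, 409]);
translate([216, 503, 0]) cube([34, 34, 409]);
translate([668, 503, 0]) cube([34, 34, 409]);
translate([216, 507, 430]) cube([486, 30, 454]);
translate([216, 103, 637]) cube([42, 404, 42]);
translate([660, 103, 637]) cube([42, 404, 42]);
translate([216, 103, 430]) cube([42, 42, 207]);
translate([660, 103, 430]) cube([42, 42, 207]);


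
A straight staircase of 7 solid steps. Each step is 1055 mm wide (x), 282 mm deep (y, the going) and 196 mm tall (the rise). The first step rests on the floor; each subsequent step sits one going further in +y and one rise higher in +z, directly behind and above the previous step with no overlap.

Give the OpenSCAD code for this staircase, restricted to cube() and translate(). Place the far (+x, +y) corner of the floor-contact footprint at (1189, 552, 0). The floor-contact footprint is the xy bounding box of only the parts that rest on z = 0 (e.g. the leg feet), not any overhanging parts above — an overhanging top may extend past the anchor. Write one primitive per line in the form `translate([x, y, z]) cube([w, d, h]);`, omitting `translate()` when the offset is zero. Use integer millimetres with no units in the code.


translate([134, 270, 0]) cube([1055, 282, 196]);
translate([134, 552, 196]) cube([1055, 282, 196]);
translate([134, 834, 392]) cube([1055, 282, 196]);
translate([134, 1116, 588]) cube([1055, 282, 196]);
translate([134, 1398, 784]) cube([1055, 282, 196]);
translate([134, 1680, 980]) cube([1055, 282, 196]);
translate([134, 1962, 1176]) cube([1055, 282, 196]);


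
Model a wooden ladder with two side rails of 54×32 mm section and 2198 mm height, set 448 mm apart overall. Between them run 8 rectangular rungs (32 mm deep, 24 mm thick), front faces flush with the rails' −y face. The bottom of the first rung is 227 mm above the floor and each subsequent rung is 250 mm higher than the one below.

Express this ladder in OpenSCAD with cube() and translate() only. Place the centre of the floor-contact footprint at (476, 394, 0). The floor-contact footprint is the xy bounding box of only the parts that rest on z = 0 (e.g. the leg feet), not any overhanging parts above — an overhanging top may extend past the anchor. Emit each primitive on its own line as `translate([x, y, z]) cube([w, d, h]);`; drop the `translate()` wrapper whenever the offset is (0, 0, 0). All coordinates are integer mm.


translate([252, 378, 0]) cube([54, 32, 2198]);
translate([646, 378, 0]) cube([54, 32, 2198]);
translate([306, 378, 227]) cube([340, 32, 24]);
translate([306, 378, 477]) cube([340, 32, 24]);
translate([306, 378, 727]) cube([340, 32, 24]);
translate([306, 378, 977]) cube([340, 32, 24]);
translate([306, 378, 1227]) cube([340, 32, 24]);
translate([306, 378, 1477]) cube([340, 32, 24]);
translate([306, 378, 1727]) cube([340, 32, 24]);
translate([306, 378, 1977]) cube([340, 32, 24]);


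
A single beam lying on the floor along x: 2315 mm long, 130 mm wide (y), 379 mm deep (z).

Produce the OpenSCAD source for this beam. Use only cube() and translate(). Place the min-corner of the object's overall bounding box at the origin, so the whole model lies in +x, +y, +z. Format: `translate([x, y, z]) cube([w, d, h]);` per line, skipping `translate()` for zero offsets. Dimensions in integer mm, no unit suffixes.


cube([2315, 130, 379]);


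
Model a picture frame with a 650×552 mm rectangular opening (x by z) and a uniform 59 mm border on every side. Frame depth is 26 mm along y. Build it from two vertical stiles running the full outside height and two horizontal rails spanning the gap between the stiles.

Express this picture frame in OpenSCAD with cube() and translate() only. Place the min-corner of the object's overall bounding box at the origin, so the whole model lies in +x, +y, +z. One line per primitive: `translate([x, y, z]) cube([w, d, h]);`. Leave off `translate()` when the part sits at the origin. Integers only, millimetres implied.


cube([59, 26, 670]);
translate([709, 0, 0]) cube([59, 26, 670]);
translate([59, 0, 0]) cube([650, 26, 59]);
translate([59, 0, 611]) cube([650, 26, 59]);


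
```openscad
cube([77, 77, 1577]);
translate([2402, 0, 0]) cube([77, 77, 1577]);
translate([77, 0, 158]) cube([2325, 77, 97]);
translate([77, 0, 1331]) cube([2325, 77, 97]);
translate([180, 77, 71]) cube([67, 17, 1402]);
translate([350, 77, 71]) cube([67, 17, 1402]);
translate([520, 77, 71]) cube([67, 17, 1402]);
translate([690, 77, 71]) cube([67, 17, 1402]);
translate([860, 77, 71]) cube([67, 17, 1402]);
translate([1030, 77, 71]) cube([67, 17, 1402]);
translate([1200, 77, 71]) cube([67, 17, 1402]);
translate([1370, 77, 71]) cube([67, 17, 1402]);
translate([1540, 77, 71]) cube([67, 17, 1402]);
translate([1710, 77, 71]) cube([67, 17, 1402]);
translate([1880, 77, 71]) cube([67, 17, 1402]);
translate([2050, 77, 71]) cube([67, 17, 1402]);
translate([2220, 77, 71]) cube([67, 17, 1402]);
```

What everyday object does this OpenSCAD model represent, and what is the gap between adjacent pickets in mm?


A fence section. The picket gap is 103 mm.

Two posts, two rails, 13 pickets — a fence section. Span 2325 mm holds 13 pickets of 67 mm with 14 equal gaps: ⌊(2325 − 13·67) / 14⌋ = 103 mm.


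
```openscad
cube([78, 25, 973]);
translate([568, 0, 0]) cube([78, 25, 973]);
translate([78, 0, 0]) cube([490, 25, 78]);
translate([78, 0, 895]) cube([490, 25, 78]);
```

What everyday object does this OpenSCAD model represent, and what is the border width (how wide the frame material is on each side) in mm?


A picture frame. The border width is 78 mm.

Four thin pieces enclosing a rectangular opening — a picture frame. The two full-height stiles are 973 mm tall; the top rail sits at z = 895 and is 78 mm tall, so the border above the opening is 973 − 895 = 78 mm, matching the stile x-width.


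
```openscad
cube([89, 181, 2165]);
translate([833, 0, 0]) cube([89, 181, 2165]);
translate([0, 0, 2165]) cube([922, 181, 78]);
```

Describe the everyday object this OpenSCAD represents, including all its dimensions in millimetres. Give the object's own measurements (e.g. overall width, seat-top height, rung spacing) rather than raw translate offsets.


A door frame. The clear opening is 744 mm wide and 2165 mm high. Two 89 mm wide jambs, 181 mm deep, stand either side of the opening from the floor to the top of the opening. A 78 mm thick head sits across the top of both jambs, spanning the full outside width of the frame.


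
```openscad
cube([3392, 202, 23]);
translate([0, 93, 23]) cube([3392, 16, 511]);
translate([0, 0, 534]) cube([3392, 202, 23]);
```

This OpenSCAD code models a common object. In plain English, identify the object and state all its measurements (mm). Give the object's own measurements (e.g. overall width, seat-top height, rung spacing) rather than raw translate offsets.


An I-beam lying along x, 3392 mm long. Overall section height 557 mm. Two flanges 202 mm wide (y) and 23 mm thick, one on the floor and one at the top; a web 16 mm thick runs between them, centred on the flange width.


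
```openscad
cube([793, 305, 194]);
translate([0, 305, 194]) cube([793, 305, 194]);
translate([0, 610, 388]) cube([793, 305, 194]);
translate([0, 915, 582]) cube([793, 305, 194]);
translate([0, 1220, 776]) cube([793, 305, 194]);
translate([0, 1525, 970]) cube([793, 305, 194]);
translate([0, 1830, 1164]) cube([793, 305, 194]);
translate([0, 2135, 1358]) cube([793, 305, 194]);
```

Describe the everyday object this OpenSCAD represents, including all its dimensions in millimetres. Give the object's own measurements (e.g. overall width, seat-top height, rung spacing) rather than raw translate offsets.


A straight staircase of 8 solid steps. Each step is 793 mm wide (x), 305 mm deep (y, the going) and 194 mm tall (the rise). The first step rests on the floor; each subsequent step sits one going further in +y and one rise higher in +z, directly behind and above the previous step with no overlap.


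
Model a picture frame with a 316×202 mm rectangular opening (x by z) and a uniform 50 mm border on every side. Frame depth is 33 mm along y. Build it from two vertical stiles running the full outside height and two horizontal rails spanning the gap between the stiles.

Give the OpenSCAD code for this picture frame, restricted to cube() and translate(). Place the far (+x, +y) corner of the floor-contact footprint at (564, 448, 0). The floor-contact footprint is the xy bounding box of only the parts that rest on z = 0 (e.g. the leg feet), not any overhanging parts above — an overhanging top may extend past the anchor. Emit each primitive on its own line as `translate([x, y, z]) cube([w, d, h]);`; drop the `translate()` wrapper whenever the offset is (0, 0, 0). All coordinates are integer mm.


translate([148, 415, 0]) cube([50, 33, 302]);
translate([514, 415, 0]) cube([50, 33, 302]);
translate([198, 415, 0]) cube([316, 33, 50]);
translate([198, 415, 252]) cube([316, 33, 50]);


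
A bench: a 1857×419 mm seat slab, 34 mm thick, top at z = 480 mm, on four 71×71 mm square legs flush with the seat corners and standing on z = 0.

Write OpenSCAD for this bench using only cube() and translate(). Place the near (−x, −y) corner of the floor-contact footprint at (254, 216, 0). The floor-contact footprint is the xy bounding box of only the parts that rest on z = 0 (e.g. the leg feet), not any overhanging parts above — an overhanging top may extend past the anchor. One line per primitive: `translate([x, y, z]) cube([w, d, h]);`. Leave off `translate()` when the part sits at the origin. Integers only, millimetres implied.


translate([254, 216, 446]) cube([1857, 419, 34]);
translate([254, 216, 0]) cube([71, 71, 446]);
translate([254, 564, 0]) cube([71, 71, 446]);
translate([2040, 216, 0]) cube([71, 71, 446]);
translate([2040, 564, 0]) cube([71, 71, 446]);


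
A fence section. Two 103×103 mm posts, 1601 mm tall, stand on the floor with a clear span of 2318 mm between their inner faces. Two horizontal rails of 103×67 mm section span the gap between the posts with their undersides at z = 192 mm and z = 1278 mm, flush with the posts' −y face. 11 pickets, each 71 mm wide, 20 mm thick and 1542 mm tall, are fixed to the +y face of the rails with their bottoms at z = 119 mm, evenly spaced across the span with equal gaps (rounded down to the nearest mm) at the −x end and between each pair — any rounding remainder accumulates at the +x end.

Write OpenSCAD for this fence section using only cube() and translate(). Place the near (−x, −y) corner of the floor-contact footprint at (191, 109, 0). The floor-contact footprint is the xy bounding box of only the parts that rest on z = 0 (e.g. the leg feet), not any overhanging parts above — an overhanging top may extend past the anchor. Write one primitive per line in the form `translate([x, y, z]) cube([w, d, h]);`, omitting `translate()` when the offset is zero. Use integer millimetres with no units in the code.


translate([191, 109, 0]) cube([103, 103, 1601]);
translate([2612, 109, 0]) cube([103, 103, 1601]);
translate([294, 109, 192]) cube([2318, 103, 67]);
translate([294, 109, 1278]) cube([2318, 103, 67]);
translate([422, 212, 119]) cube([71, 20, 1542]);
translate([621, 212, 119]) cube([71, 20, 1542]);
translate([820, 212, 119]) cube([71, 20, 1542]);
translate([1019, 212, 119]) cube([71, 20, 1542]);
translate([1218, 212, 119]) cube([71, 20, 1542]);
translate([1417, 212, 119]) cube([71, 20, 1542]);
translate([1616, 212, 119]) cube([71, 20, 1542]);
translate([1815, 212, 119]) cube([71, 20, 1542]);
translate([2014, 212, 119]) cube([71, 20, 1542]);
translate([2213, 212, 119]) cube([71, 20, 1542]);
translate([2412, 212, 119]) cube([71, 20, 1542]);


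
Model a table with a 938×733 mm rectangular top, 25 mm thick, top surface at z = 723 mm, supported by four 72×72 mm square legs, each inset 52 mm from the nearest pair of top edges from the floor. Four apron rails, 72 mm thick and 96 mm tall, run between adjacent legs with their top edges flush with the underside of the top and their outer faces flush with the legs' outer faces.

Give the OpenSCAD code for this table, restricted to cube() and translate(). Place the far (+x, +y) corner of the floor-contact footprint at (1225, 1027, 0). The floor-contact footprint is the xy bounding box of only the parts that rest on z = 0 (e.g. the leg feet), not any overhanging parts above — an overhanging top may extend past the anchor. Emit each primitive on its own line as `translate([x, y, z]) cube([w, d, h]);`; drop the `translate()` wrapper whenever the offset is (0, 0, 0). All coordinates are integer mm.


// leg_h = 723 - 25 = 698
// apron z = 698 - 96 = 602
translate([339, 346, 698]) cube([938, 733, 25]);
translate([391, 398, 0]) cube([72, 72, 698]);
translate([1153, 398, 0]) cube([72, 72, 698]);
translate([391, 955, 0]) cube([72, 72, 698]);
translate([1153, 955, 0]) cube([72, 72, 698]);
translate([463, 398, 602]) cube([690, 72, 96]);
translate([463, 955, 602]) cube([690, 72, 96]);
translate([391, 470, 602]) cube([72, 485, 96]);
translate([1153, 470, 602]) cube([72, 485, 96]);


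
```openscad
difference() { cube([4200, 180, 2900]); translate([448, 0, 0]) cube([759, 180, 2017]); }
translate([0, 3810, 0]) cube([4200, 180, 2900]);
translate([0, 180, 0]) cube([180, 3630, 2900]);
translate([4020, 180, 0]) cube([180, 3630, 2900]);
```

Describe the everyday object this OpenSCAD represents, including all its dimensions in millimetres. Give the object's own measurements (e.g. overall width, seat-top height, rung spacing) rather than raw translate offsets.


A single room: four walls, each 2900 mm tall and 180 mm thick, enclosing an outside footprint 4200×3990 mm (x × y), no floor or roof. The front and back walls (−y and +y sides) run the full x-width; the side walls fit between their inner faces. A door opening 759 mm wide and 2017 mm tall is cut through the front wall from the floor up, its −x edge 448 mm from the wall's −x end.


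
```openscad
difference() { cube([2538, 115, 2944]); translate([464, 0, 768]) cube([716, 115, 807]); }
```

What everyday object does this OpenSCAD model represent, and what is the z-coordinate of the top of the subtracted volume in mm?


A wall with a window opening. The window head height is 1575 mm.

A wall with a rectangular opening subtracted — a window. Sill at z = 768, opening 807 mm tall, so the head is at 768 + 807 = 1575 mm.


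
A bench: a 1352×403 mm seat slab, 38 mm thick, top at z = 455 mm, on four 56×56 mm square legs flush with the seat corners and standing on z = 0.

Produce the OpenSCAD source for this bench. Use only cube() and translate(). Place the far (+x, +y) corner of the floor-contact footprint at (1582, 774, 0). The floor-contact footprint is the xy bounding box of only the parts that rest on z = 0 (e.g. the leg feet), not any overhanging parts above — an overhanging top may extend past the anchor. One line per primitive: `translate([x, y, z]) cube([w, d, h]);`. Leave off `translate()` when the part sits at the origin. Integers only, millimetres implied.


translate([230, 371, 417]) cube([1352, 403, 38]);
translate([230, 371, 0]) cube([56, 56, 417]);
translate([230, 718, 0]) cube([56, 56, 417]);
translate([1526, 371, 0]) cube([56, 56, 417]);
translate([1526, 718, 0]) cube([56, 56, 417]);


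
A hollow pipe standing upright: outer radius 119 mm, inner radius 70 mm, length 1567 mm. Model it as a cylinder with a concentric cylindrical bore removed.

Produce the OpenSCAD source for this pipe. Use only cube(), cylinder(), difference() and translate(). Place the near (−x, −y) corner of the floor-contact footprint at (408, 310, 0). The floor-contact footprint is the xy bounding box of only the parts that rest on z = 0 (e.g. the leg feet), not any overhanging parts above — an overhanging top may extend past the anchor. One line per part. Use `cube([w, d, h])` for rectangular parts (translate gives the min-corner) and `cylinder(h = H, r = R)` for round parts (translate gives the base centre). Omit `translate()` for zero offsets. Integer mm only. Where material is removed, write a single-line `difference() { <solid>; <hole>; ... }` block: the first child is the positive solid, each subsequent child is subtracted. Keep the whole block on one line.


difference() { translate([527, 429, 0]) cylinder(h = 1567, r = 119); translate([527, 429, 0]) cylinder(h = 1567, r = 70); }


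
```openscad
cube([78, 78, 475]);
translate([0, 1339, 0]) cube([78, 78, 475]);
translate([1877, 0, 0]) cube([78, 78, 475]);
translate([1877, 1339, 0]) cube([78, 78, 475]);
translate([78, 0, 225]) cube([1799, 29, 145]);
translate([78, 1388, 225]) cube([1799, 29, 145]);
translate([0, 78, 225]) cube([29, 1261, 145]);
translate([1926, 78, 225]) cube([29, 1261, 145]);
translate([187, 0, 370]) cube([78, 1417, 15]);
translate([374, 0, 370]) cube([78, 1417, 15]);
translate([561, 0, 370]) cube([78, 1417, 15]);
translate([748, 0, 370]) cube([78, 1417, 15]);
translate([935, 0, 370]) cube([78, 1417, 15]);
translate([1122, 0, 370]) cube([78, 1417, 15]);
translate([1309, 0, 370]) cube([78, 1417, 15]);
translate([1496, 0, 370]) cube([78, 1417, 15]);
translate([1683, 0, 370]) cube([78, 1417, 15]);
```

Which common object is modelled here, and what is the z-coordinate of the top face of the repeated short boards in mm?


A bed frame. The slat-top height is 385 mm.

Four posts, four rails, and a row of slats — a bed frame. Slats sit on the rails at z = 225 + 145 = 370; with slat thickness 15, the top is 385 mm.


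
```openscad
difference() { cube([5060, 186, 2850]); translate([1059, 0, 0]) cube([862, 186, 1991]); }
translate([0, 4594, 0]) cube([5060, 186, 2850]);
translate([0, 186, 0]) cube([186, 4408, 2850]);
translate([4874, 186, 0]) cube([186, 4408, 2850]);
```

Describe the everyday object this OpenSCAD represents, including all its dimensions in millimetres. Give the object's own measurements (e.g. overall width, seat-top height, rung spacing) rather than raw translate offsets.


A single room: four walls, each 2850 mm tall and 186 mm thick, enclosing an outside footprint 5060×4780 mm (x × y), no floor or roof. The front and back walls (−y and +y sides) run the full x-width; the side walls fit between their inner faces. A door opening 862 mm wide and 1991 mm tall is cut through the front wall from the floor up, its −x edge 1059 mm from the wall's −x end.


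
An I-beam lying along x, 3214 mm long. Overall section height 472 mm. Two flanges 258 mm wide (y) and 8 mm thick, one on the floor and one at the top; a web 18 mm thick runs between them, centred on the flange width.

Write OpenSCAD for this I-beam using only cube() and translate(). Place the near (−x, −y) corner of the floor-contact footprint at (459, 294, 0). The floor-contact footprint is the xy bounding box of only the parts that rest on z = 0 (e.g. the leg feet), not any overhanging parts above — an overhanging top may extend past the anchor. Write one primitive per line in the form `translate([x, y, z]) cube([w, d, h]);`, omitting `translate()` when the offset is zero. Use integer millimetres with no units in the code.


translate([459, 294, 0]) cube([3214, 258, 8]);
translate([459, 414, 8]) cube([3214, 18, 456]);
translate([459, 294, 464]) cube([3214, 258, 8]);


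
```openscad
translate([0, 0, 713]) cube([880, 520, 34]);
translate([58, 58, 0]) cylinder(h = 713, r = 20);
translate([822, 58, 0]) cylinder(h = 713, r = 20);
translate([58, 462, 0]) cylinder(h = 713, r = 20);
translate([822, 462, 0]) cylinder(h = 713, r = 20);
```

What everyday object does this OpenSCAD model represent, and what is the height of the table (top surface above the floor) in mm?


A table. The table height is 747 mm.

A 880×520×34 slab sits at z = 713 on four Ø40 mm round legs — a table. The top surface is at 713 + 34 = 747 mm.
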